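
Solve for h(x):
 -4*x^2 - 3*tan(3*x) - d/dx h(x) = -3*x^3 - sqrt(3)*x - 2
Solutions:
 h(x) = C1 + 3*x^4/4 - 4*x^3/3 + sqrt(3)*x^2/2 + 2*x + log(cos(3*x))


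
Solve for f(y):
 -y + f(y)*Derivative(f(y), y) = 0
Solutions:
 f(y) = -sqrt(C1 + y^2)
 f(y) = sqrt(C1 + y^2)


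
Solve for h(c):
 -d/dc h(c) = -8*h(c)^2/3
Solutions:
 h(c) = -3/(C1 + 8*c)


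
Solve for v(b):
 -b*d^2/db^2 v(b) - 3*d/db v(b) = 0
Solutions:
 v(b) = C1 + C2/b^2


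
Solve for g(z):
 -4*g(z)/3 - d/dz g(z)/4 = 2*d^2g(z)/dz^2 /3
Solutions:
 g(z) = (C1*sin(sqrt(503)*z/16) + C2*cos(sqrt(503)*z/16))*exp(-3*z/16)


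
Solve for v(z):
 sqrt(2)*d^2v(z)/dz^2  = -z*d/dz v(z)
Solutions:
 v(z) = C1 + C2*erf(2^(1/4)*z/2)


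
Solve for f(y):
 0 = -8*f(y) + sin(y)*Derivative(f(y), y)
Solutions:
 f(y) = C1*(cos(y)^4 - 4*cos(y)^3 + 6*cos(y)^2 - 4*cos(y) + 1)/(cos(y)^4 + 4*cos(y)^3 + 6*cos(y)^2 + 4*cos(y) + 1)


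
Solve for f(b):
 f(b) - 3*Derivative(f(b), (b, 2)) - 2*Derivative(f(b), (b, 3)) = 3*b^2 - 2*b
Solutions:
 f(b) = C3*exp(b/2) + 3*b^2 - 2*b + (C1 + C2*b)*exp(-b) + 18


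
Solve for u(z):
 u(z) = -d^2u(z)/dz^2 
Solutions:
 u(z) = C1*sin(z) + C2*cos(z)


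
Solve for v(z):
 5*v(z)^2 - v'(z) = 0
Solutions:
 v(z) = -1/(C1 + 5*z)


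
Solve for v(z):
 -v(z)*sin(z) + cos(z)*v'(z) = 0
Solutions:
 v(z) = C1/cos(z)


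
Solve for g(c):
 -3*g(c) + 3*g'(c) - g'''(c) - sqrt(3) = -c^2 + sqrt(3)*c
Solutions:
 g(c) = C1*exp(2^(1/3)*c*(2/(sqrt(5) + 3)^(1/3) + 2^(1/3)*(sqrt(5) + 3)^(1/3))/4)*sin(2^(1/3)*sqrt(3)*c*(-2^(1/3)*(sqrt(5) + 3)^(1/3) + 2/(sqrt(5) + 3)^(1/3))/4) + C2*exp(2^(1/3)*c*(2/(sqrt(5) + 3)^(1/3) + 2^(1/3)*(sqrt(5) + 3)^(1/3))/4)*cos(2^(1/3)*sqrt(3)*c*(-2^(1/3)*(sqrt(5) + 3)^(1/3) + 2/(sqrt(5) + 3)^(1/3))/4) + C3*exp(-2^(1/3)*c*((sqrt(5) + 3)^(-1/3) + 2^(1/3)*(sqrt(5) + 3)^(1/3)/2)) + c^2/3 - sqrt(3)*c/3 + 2*c/3 - 2*sqrt(3)/3 + 2/3


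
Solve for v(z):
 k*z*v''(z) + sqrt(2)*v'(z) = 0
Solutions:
 v(z) = C1 + z^(((re(k) - sqrt(2))*re(k) + im(k)^2)/(re(k)^2 + im(k)^2))*(C2*sin(sqrt(2)*log(z)*Abs(im(k))/(re(k)^2 + im(k)^2)) + C3*cos(sqrt(2)*log(z)*im(k)/(re(k)^2 + im(k)^2)))


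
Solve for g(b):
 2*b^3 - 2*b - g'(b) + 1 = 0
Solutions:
 g(b) = C1 + b^4/2 - b^2 + b


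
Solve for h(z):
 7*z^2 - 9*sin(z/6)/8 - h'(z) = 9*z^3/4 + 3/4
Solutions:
 h(z) = C1 - 9*z^4/16 + 7*z^3/3 - 3*z/4 + 27*cos(z/6)/4


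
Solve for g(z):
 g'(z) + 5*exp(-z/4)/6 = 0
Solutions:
 g(z) = C1 + 10*exp(-z/4)/3


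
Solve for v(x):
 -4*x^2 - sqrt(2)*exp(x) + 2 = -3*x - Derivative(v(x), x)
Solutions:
 v(x) = C1 + 4*x^3/3 - 3*x^2/2 - 2*x + sqrt(2)*exp(x)


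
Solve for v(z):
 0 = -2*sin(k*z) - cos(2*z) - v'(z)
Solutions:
 v(z) = C1 - sin(2*z)/2 + 2*cos(k*z)/k


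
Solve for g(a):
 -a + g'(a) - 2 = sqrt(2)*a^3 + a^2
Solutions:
 g(a) = C1 + sqrt(2)*a^4/4 + a^3/3 + a^2/2 + 2*a


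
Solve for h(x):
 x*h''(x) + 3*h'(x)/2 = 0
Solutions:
 h(x) = C1 + C2/sqrt(x)


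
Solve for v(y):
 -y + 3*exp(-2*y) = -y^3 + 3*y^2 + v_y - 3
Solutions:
 v(y) = C1 + y^4/4 - y^3 - y^2/2 + 3*y - 3*exp(-2*y)/2


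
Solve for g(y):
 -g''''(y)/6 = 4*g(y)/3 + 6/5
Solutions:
 g(y) = (C1*sin(2^(1/4)*y) + C2*cos(2^(1/4)*y))*exp(-2^(1/4)*y) + (C3*sin(2^(1/4)*y) + C4*cos(2^(1/4)*y))*exp(2^(1/4)*y) - 9/10


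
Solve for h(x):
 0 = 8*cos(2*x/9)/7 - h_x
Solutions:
 h(x) = C1 + 36*sin(2*x/9)/7


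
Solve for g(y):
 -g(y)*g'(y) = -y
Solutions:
 g(y) = -sqrt(C1 + y^2)
 g(y) = sqrt(C1 + y^2)


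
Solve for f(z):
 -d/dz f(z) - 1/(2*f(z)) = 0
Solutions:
 f(z) = -sqrt(C1 - z)
 f(z) = sqrt(C1 - z)


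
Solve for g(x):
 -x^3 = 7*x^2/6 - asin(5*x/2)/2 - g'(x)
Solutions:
 g(x) = C1 + x^4/4 + 7*x^3/18 - x*asin(5*x/2)/2 - sqrt(4 - 25*x^2)/10


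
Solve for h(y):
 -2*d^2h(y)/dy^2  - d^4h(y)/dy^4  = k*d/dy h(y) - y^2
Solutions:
 h(y) = C1 + C2*exp(2^(1/3)*y*(6^(1/3)*(9*k + sqrt(3)*sqrt(27*k^2 + 32))^(1/3)/12 - 2^(1/3)*3^(5/6)*I*(9*k + sqrt(3)*sqrt(27*k^2 + 32))^(1/3)/12 + 4/((-3^(1/3) + 3^(5/6)*I)*(9*k + sqrt(3)*sqrt(27*k^2 + 32))^(1/3)))) + C3*exp(2^(1/3)*y*(6^(1/3)*(9*k + sqrt(3)*sqrt(27*k^2 + 32))^(1/3)/12 + 2^(1/3)*3^(5/6)*I*(9*k + sqrt(3)*sqrt(27*k^2 + 32))^(1/3)/12 - 4/((3^(1/3) + 3^(5/6)*I)*(9*k + sqrt(3)*sqrt(27*k^2 + 32))^(1/3)))) + C4*exp(6^(1/3)*y*(-2^(1/3)*(9*k + sqrt(3)*sqrt(27*k^2 + 32))^(1/3) + 4*3^(1/3)/(9*k + sqrt(3)*sqrt(27*k^2 + 32))^(1/3))/6) + y^3/(3*k) - 2*y^2/k^2 + 8*y/k^3


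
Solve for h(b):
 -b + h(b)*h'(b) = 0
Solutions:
 h(b) = -sqrt(C1 + b^2)
 h(b) = sqrt(C1 + b^2)


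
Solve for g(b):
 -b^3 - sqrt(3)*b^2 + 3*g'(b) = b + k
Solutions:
 g(b) = C1 + b^4/12 + sqrt(3)*b^3/9 + b^2/6 + b*k/3


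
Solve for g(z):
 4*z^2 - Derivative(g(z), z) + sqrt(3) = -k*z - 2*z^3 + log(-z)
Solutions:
 g(z) = C1 + k*z^2/2 + z^4/2 + 4*z^3/3 - z*log(-z) + z*(1 + sqrt(3))


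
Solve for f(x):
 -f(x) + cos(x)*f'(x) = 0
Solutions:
 f(x) = C1*sqrt(sin(x) + 1)/sqrt(sin(x) - 1)


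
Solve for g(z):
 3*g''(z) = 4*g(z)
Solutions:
 g(z) = C1*exp(-2*sqrt(3)*z/3) + C2*exp(2*sqrt(3)*z/3)


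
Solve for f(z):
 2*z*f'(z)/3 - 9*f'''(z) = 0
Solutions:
 f(z) = C1 + Integral(C2*airyai(2^(1/3)*z/3) + C3*airybi(2^(1/3)*z/3), z)


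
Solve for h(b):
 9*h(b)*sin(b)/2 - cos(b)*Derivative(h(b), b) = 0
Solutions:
 h(b) = C1/cos(b)^(9/2)


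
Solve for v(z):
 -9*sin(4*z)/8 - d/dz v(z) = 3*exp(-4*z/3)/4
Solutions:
 v(z) = C1 + 9*cos(4*z)/32 + 9*exp(-4*z/3)/16


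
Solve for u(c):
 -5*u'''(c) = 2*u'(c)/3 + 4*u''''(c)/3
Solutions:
 u(c) = C1 + C2*exp(c*(-10 + 25/(4*sqrt(266) + 141)^(1/3) + (4*sqrt(266) + 141)^(1/3))/8)*sin(sqrt(3)*c*(-(4*sqrt(266) + 141)^(1/3) + 25/(4*sqrt(266) + 141)^(1/3))/8) + C3*exp(c*(-10 + 25/(4*sqrt(266) + 141)^(1/3) + (4*sqrt(266) + 141)^(1/3))/8)*cos(sqrt(3)*c*(-(4*sqrt(266) + 141)^(1/3) + 25/(4*sqrt(266) + 141)^(1/3))/8) + C4*exp(-c*(25/(4*sqrt(266) + 141)^(1/3) + 5 + (4*sqrt(266) + 141)^(1/3))/4)


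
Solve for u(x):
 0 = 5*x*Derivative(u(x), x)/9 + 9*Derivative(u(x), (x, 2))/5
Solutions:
 u(x) = C1 + C2*erf(5*sqrt(2)*x/18)


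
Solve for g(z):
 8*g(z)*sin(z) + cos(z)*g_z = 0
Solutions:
 g(z) = C1*cos(z)^8


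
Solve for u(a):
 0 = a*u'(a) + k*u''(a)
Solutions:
 u(a) = C1 + C2*sqrt(k)*erf(sqrt(2)*a*sqrt(1/k)/2)


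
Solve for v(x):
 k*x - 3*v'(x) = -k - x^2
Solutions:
 v(x) = C1 + k*x^2/6 + k*x/3 + x^3/9


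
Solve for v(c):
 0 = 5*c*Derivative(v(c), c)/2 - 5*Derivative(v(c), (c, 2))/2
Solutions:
 v(c) = C1 + C2*erfi(sqrt(2)*c/2)


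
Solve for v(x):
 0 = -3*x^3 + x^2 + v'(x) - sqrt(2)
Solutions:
 v(x) = C1 + 3*x^4/4 - x^3/3 + sqrt(2)*x


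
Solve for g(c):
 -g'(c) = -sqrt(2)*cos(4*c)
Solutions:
 g(c) = C1 + sqrt(2)*sin(4*c)/4


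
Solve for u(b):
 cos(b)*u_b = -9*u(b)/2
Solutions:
 u(b) = C1*(sin(b) - 1)^(1/4)*(sin(b)^2 - 2*sin(b) + 1)/((sin(b) + 1)^(1/4)*(sin(b)^2 + 2*sin(b) + 1))


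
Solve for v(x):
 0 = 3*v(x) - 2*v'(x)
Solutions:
 v(x) = C1*exp(3*x/2)


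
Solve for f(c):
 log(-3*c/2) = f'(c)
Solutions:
 f(c) = C1 + c*log(-c) + c*(-1 - log(2) + log(3))


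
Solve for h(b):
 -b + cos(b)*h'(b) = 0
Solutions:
 h(b) = C1 + Integral(b/cos(b), b)


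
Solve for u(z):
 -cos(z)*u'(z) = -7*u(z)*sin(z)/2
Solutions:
 u(z) = C1/cos(z)^(7/2)


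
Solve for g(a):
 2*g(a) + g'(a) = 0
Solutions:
 g(a) = C1*exp(-2*a)


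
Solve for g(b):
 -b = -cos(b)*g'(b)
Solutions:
 g(b) = C1 + Integral(b/cos(b), b)


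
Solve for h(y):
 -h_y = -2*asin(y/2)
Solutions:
 h(y) = C1 + 2*y*asin(y/2) + 2*sqrt(4 - y^2)


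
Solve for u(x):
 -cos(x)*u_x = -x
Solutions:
 u(x) = C1 + Integral(x/cos(x), x)


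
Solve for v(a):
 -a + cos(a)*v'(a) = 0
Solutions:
 v(a) = C1 + Integral(a/cos(a), a)


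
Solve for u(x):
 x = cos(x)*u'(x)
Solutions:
 u(x) = C1 + Integral(x/cos(x), x)


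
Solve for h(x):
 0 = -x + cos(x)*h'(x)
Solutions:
 h(x) = C1 + Integral(x/cos(x), x)


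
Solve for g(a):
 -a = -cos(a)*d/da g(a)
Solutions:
 g(a) = C1 + Integral(a/cos(a), a)


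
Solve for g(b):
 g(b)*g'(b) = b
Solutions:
 g(b) = -sqrt(C1 + b^2)
 g(b) = sqrt(C1 + b^2)


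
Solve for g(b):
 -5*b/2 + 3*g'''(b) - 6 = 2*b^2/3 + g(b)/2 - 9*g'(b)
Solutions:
 g(b) = C1*exp(b*(-18^(1/3)*(1 + sqrt(145))^(1/3) + 6*12^(1/3)/(1 + sqrt(145))^(1/3))/12)*sin(2^(1/3)*3^(1/6)*b*(2*2^(1/3)*3^(2/3)/(1 + sqrt(145))^(1/3) + (1 + sqrt(145))^(1/3))/4) + C2*exp(b*(-18^(1/3)*(1 + sqrt(145))^(1/3) + 6*12^(1/3)/(1 + sqrt(145))^(1/3))/12)*cos(2^(1/3)*3^(1/6)*b*(2*2^(1/3)*3^(2/3)/(1 + sqrt(145))^(1/3) + (1 + sqrt(145))^(1/3))/4) + C3*exp(b*(-12^(1/3)/(1 + sqrt(145))^(1/3) + 18^(1/3)*(1 + sqrt(145))^(1/3)/6)) - 4*b^2/3 - 53*b - 966


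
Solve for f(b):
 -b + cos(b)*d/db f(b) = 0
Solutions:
 f(b) = C1 + Integral(b/cos(b), b)


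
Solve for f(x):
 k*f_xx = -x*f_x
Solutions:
 f(x) = C1 + C2*sqrt(k)*erf(sqrt(2)*x*sqrt(1/k)/2)


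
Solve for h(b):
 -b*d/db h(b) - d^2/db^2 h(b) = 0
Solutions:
 h(b) = C1 + C2*erf(sqrt(2)*b/2)


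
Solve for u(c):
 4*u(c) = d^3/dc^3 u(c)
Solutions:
 u(c) = C3*exp(2^(2/3)*c) + (C1*sin(2^(2/3)*sqrt(3)*c/2) + C2*cos(2^(2/3)*sqrt(3)*c/2))*exp(-2^(2/3)*c/2)


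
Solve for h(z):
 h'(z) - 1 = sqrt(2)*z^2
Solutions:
 h(z) = C1 + sqrt(2)*z^3/3 + z


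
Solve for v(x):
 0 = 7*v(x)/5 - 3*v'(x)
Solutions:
 v(x) = C1*exp(7*x/15)


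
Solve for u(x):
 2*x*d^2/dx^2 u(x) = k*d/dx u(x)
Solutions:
 u(x) = C1 + x^(re(k)/2 + 1)*(C2*sin(log(x)*Abs(im(k))/2) + C3*cos(log(x)*im(k)/2))


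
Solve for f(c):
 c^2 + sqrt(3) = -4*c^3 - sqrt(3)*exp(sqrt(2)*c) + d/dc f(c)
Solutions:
 f(c) = C1 + c^4 + c^3/3 + sqrt(3)*c + sqrt(6)*exp(sqrt(2)*c)/2


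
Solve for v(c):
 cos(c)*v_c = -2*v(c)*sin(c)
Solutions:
 v(c) = C1*cos(c)^2


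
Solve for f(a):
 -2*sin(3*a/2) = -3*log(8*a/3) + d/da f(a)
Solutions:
 f(a) = C1 + 3*a*log(a) - 3*a*log(3) - 3*a + 9*a*log(2) + 4*cos(3*a/2)/3


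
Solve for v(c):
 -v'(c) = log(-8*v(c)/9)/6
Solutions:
 6*Integral(1/(log(-_y) - 2*log(3) + 3*log(2)), (_y, v(c))) = C1 - c


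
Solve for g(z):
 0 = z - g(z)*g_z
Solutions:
 g(z) = -sqrt(C1 + z^2)
 g(z) = sqrt(C1 + z^2)


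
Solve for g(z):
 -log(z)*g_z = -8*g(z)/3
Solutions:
 g(z) = C1*exp(8*li(z)/3)


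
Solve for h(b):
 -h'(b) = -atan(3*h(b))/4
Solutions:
 Integral(1/atan(3*_y), (_y, h(b))) = C1 + b/4


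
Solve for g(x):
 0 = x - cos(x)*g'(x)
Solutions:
 g(x) = C1 + Integral(x/cos(x), x)


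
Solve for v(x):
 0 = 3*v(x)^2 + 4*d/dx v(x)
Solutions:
 v(x) = 4/(C1 + 3*x)


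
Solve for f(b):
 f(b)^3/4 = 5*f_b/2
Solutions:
 f(b) = -sqrt(5)*sqrt(-1/(C1 + b))
 f(b) = sqrt(5)*sqrt(-1/(C1 + b))


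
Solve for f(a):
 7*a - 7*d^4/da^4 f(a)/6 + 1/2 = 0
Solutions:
 f(a) = C1 + C2*a + C3*a^2 + C4*a^3 + a^5/20 + a^4/56


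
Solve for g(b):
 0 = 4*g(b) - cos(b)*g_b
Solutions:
 g(b) = C1*(sin(b)^2 + 2*sin(b) + 1)/(sin(b)^2 - 2*sin(b) + 1)


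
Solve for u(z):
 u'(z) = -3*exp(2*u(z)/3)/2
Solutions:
 u(z) = 3*log(-sqrt(-1/(C1 - 3*z))) + 3*log(3)/2
 u(z) = 3*log(-1/(C1 - 3*z))/2 + 3*log(3)/2


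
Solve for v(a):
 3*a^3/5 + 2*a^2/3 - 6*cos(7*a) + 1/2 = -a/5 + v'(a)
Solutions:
 v(a) = C1 + 3*a^4/20 + 2*a^3/9 + a^2/10 + a/2 - 6*sin(7*a)/7


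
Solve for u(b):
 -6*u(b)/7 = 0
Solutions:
 u(b) = 0


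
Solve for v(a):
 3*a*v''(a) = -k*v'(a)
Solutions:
 v(a) = C1 + a^(1 - re(k)/3)*(C2*sin(log(a)*Abs(im(k))/3) + C3*cos(log(a)*im(k)/3))


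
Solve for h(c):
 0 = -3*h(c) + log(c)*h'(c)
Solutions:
 h(c) = C1*exp(3*li(c))


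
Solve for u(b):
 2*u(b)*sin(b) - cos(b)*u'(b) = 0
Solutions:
 u(b) = C1/cos(b)^2


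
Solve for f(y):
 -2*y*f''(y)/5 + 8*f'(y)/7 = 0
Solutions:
 f(y) = C1 + C2*y^(27/7)


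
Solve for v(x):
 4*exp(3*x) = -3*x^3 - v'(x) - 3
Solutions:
 v(x) = C1 - 3*x^4/4 - 3*x - 4*exp(3*x)/3


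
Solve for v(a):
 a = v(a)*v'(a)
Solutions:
 v(a) = -sqrt(C1 + a^2)
 v(a) = sqrt(C1 + a^2)


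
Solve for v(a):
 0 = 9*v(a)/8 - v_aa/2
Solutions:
 v(a) = C1*exp(-3*a/2) + C2*exp(3*a/2)


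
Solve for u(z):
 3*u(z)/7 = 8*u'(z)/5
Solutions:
 u(z) = C1*exp(15*z/56)


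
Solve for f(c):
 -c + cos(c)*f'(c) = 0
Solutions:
 f(c) = C1 + Integral(c/cos(c), c)


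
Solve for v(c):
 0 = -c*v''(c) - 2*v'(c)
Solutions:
 v(c) = C1 + C2/c


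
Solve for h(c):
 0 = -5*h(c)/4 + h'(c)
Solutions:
 h(c) = C1*exp(5*c/4)


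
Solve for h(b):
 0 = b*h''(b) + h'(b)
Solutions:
 h(b) = C1 + C2*log(b)


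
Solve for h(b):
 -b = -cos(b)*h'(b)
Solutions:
 h(b) = C1 + Integral(b/cos(b), b)


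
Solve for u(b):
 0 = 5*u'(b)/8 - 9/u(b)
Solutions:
 u(b) = -sqrt(C1 + 720*b)/5
 u(b) = sqrt(C1 + 720*b)/5


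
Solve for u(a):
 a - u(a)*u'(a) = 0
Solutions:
 u(a) = -sqrt(C1 + a^2)
 u(a) = sqrt(C1 + a^2)


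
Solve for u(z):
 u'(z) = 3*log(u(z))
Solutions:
 li(u(z)) = C1 + 3*z


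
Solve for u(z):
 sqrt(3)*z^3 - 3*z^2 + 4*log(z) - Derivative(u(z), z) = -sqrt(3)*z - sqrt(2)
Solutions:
 u(z) = C1 + sqrt(3)*z^4/4 - z^3 + sqrt(3)*z^2/2 + 4*z*log(z) - 4*z + sqrt(2)*z


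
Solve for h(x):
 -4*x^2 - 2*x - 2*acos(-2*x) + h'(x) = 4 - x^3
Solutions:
 h(x) = C1 - x^4/4 + 4*x^3/3 + x^2 + 2*x*acos(-2*x) + 4*x + sqrt(1 - 4*x^2)


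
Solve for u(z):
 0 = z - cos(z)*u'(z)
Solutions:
 u(z) = C1 + Integral(z/cos(z), z)


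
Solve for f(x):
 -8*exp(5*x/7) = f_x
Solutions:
 f(x) = C1 - 56*exp(5*x/7)/5


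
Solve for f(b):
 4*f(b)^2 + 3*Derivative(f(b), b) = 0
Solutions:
 f(b) = 3/(C1 + 4*b)


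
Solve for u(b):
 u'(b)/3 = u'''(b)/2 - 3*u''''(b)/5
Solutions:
 u(b) = C1 + C2*exp(b*(5*5^(2/3)/(18*sqrt(274) + 299)^(1/3) + 10 + 5^(1/3)*(18*sqrt(274) + 299)^(1/3))/36)*sin(sqrt(3)*5^(1/3)*b*(-(18*sqrt(274) + 299)^(1/3) + 5*5^(1/3)/(18*sqrt(274) + 299)^(1/3))/36) + C3*exp(b*(5*5^(2/3)/(18*sqrt(274) + 299)^(1/3) + 10 + 5^(1/3)*(18*sqrt(274) + 299)^(1/3))/36)*cos(sqrt(3)*5^(1/3)*b*(-(18*sqrt(274) + 299)^(1/3) + 5*5^(1/3)/(18*sqrt(274) + 299)^(1/3))/36) + C4*exp(b*(-5^(1/3)*(18*sqrt(274) + 299)^(1/3) - 5*5^(2/3)/(18*sqrt(274) + 299)^(1/3) + 5)/18)


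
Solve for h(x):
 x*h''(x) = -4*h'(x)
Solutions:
 h(x) = C1 + C2/x^3


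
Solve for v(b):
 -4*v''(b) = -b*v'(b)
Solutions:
 v(b) = C1 + C2*erfi(sqrt(2)*b/4)


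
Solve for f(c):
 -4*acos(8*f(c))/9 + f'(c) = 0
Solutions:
 Integral(1/acos(8*_y), (_y, f(c))) = C1 + 4*c/9


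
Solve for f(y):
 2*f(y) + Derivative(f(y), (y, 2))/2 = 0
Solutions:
 f(y) = C1*sin(2*y) + C2*cos(2*y)


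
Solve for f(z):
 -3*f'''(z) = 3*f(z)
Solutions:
 f(z) = C3*exp(-z) + (C1*sin(sqrt(3)*z/2) + C2*cos(sqrt(3)*z/2))*exp(z/2)


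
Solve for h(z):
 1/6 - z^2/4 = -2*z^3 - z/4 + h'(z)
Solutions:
 h(z) = C1 + z^4/2 - z^3/12 + z^2/8 + z/6


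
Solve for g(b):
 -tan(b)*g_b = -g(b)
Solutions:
 g(b) = C1*sin(b)


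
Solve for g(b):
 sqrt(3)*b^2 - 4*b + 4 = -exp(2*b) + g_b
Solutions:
 g(b) = C1 + sqrt(3)*b^3/3 - 2*b^2 + 4*b + exp(2*b)/2


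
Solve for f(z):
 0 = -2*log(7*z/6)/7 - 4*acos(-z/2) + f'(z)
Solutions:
 f(z) = C1 + 2*z*log(z)/7 + 4*z*acos(-z/2) - 2*z*log(6)/7 - 2*z/7 + 2*z*log(7)/7 + 4*sqrt(4 - z^2)


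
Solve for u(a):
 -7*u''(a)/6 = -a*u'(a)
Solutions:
 u(a) = C1 + C2*erfi(sqrt(21)*a/7)


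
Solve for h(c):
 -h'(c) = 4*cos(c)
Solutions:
 h(c) = C1 - 4*sin(c)


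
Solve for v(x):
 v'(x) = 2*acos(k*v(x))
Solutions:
 Integral(1/acos(_y*k), (_y, v(x))) = C1 + 2*x


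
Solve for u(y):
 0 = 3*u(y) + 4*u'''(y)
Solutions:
 u(y) = C3*exp(-6^(1/3)*y/2) + (C1*sin(2^(1/3)*3^(5/6)*y/4) + C2*cos(2^(1/3)*3^(5/6)*y/4))*exp(6^(1/3)*y/4)


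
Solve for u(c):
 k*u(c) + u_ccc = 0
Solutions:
 u(c) = C1*exp(c*(-k)^(1/3)) + C2*exp(c*(-k)^(1/3)*(-1 + sqrt(3)*I)/2) + C3*exp(-c*(-k)^(1/3)*(1 + sqrt(3)*I)/2)


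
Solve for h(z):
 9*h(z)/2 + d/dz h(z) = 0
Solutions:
 h(z) = C1*exp(-9*z/2)


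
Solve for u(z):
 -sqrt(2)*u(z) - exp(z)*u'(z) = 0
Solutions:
 u(z) = C1*exp(sqrt(2)*exp(-z))


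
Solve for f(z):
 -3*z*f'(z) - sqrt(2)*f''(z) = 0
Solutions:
 f(z) = C1 + C2*erf(2^(1/4)*sqrt(3)*z/2)


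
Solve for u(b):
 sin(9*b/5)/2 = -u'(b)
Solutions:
 u(b) = C1 + 5*cos(9*b/5)/18


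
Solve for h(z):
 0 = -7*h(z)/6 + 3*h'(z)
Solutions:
 h(z) = C1*exp(7*z/18)


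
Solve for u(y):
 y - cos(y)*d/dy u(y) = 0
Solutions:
 u(y) = C1 + Integral(y/cos(y), y)


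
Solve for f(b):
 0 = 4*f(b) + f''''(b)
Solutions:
 f(b) = (C1*sin(b) + C2*cos(b))*exp(-b) + (C3*sin(b) + C4*cos(b))*exp(b)


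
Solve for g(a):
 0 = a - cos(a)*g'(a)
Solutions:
 g(a) = C1 + Integral(a/cos(a), a)


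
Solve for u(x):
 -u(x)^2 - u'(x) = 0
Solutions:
 u(x) = 1/(C1 + x)


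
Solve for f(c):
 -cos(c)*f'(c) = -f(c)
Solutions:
 f(c) = C1*sqrt(sin(c) + 1)/sqrt(sin(c) - 1)


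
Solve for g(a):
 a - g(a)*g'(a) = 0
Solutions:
 g(a) = -sqrt(C1 + a^2)
 g(a) = sqrt(C1 + a^2)


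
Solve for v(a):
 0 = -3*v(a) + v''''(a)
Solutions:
 v(a) = C1*exp(-3^(1/4)*a) + C2*exp(3^(1/4)*a) + C3*sin(3^(1/4)*a) + C4*cos(3^(1/4)*a)


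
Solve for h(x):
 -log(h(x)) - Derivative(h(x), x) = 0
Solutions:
 li(h(x)) = C1 - x


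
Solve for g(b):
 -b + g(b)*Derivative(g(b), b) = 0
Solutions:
 g(b) = -sqrt(C1 + b^2)
 g(b) = sqrt(C1 + b^2)


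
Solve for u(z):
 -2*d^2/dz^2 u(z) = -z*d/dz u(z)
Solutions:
 u(z) = C1 + C2*erfi(z/2)


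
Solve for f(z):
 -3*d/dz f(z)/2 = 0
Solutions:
 f(z) = C1


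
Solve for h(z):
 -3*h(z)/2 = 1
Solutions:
 h(z) = -2/3


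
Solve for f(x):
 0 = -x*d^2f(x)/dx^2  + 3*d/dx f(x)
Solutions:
 f(x) = C1 + C2*x^4


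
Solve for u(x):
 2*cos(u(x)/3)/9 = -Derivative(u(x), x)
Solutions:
 2*x/9 - 3*log(sin(u(x)/3) - 1)/2 + 3*log(sin(u(x)/3) + 1)/2 = C1


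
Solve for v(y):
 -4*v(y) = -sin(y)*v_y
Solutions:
 v(y) = C1*(cos(y)^2 - 2*cos(y) + 1)/(cos(y)^2 + 2*cos(y) + 1)


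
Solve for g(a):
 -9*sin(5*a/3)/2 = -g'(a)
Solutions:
 g(a) = C1 - 27*cos(5*a/3)/10


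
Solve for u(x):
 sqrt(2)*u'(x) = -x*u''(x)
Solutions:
 u(x) = C1 + C2*x^(1 - sqrt(2))


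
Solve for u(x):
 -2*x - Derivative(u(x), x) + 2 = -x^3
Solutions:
 u(x) = C1 + x^4/4 - x^2 + 2*x


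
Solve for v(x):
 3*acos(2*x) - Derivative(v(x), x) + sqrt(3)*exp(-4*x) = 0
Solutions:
 v(x) = C1 + 3*x*acos(2*x) - 3*sqrt(1 - 4*x^2)/2 - sqrt(3)*exp(-4*x)/4


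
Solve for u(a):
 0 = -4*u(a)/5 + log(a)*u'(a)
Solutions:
 u(a) = C1*exp(4*li(a)/5)


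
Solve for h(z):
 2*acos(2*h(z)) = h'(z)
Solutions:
 Integral(1/acos(2*_y), (_y, h(z))) = C1 + 2*z


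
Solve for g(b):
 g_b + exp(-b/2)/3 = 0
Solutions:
 g(b) = C1 + 2*exp(-b/2)/3


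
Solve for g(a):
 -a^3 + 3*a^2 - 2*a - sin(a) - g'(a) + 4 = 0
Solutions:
 g(a) = C1 - a^4/4 + a^3 - a^2 + 4*a + cos(a)


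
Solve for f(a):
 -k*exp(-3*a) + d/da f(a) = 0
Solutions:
 f(a) = C1 - k*exp(-3*a)/3


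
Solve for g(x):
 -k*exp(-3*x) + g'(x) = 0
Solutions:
 g(x) = C1 - k*exp(-3*x)/3


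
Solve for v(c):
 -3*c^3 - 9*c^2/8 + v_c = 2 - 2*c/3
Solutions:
 v(c) = C1 + 3*c^4/4 + 3*c^3/8 - c^2/3 + 2*c


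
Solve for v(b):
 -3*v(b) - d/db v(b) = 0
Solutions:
 v(b) = C1*exp(-3*b)


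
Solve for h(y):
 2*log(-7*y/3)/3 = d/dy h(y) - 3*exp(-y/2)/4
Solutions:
 h(y) = C1 + 2*y*log(-y)/3 + 2*y*(-log(3) - 1 + log(7))/3 - 3*exp(-y/2)/2


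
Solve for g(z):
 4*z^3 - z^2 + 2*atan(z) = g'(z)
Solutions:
 g(z) = C1 + z^4 - z^3/3 + 2*z*atan(z) - log(z^2 + 1)


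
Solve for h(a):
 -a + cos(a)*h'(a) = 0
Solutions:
 h(a) = C1 + Integral(a/cos(a), a)


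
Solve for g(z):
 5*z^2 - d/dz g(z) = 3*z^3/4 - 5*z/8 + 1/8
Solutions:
 g(z) = C1 - 3*z^4/16 + 5*z^3/3 + 5*z^2/16 - z/8


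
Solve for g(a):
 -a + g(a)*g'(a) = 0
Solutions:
 g(a) = -sqrt(C1 + a^2)
 g(a) = sqrt(C1 + a^2)


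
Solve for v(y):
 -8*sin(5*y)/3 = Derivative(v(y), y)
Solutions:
 v(y) = C1 + 8*cos(5*y)/15


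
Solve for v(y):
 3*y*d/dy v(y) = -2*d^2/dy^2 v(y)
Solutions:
 v(y) = C1 + C2*erf(sqrt(3)*y/2)


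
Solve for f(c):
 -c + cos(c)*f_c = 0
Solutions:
 f(c) = C1 + Integral(c/cos(c), c)


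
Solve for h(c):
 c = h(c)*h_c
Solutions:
 h(c) = -sqrt(C1 + c^2)
 h(c) = sqrt(C1 + c^2)


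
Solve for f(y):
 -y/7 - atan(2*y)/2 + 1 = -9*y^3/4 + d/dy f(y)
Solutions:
 f(y) = C1 + 9*y^4/16 - y^2/14 - y*atan(2*y)/2 + y + log(4*y^2 + 1)/8


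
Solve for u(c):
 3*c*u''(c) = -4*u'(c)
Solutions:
 u(c) = C1 + C2/c^(1/3)


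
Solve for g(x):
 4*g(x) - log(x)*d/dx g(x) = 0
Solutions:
 g(x) = C1*exp(4*li(x))


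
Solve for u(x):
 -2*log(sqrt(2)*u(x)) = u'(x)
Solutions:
 Integral(1/(2*log(_y) + log(2)), (_y, u(x))) = C1 - x


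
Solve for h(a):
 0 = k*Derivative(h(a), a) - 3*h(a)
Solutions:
 h(a) = C1*exp(3*a/k)


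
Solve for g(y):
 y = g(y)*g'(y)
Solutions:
 g(y) = -sqrt(C1 + y^2)
 g(y) = sqrt(C1 + y^2)


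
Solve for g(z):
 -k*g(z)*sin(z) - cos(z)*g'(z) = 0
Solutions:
 g(z) = C1*exp(k*log(cos(z)))


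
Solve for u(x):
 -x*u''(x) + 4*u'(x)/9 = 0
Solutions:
 u(x) = C1 + C2*x^(13/9)


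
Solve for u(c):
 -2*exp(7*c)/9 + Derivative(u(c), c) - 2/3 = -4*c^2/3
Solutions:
 u(c) = C1 - 4*c^3/9 + 2*c/3 + 2*exp(7*c)/63


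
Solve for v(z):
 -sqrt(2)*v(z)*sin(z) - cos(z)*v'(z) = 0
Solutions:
 v(z) = C1*cos(z)^(sqrt(2))


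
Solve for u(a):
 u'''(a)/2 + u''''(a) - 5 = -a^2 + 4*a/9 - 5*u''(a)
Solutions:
 u(a) = C1 + C2*a - a^4/60 + 29*a^3/1350 + 2401*a^2/4500 + (C3*sin(sqrt(79)*a/4) + C4*cos(sqrt(79)*a/4))*exp(-a/4)


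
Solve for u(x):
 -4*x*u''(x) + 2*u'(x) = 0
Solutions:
 u(x) = C1 + C2*x^(3/2)


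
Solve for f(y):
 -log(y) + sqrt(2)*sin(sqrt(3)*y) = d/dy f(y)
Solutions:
 f(y) = C1 - y*log(y) + y - sqrt(6)*cos(sqrt(3)*y)/3


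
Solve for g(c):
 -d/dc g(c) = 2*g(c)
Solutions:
 g(c) = C1*exp(-2*c)


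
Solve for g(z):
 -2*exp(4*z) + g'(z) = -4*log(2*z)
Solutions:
 g(z) = C1 - 4*z*log(z) + 4*z*(1 - log(2)) + exp(4*z)/2


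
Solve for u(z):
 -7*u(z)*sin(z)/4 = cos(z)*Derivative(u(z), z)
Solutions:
 u(z) = C1*cos(z)^(7/4)


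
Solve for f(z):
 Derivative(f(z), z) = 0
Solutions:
 f(z) = C1


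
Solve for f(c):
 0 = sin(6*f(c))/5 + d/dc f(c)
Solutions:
 c/5 + log(cos(6*f(c)) - 1)/12 - log(cos(6*f(c)) + 1)/12 = C1


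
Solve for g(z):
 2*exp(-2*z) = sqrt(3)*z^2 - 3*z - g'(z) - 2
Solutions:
 g(z) = C1 + sqrt(3)*z^3/3 - 3*z^2/2 - 2*z + exp(-2*z)


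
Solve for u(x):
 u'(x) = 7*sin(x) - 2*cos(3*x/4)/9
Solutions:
 u(x) = C1 - 8*sin(3*x/4)/27 - 7*cos(x)


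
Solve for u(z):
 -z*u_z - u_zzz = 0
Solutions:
 u(z) = C1 + Integral(C2*airyai(-z) + C3*airybi(-z), z)


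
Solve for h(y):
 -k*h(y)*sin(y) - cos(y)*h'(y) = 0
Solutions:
 h(y) = C1*exp(k*log(cos(y)))


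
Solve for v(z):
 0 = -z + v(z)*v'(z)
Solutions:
 v(z) = -sqrt(C1 + z^2)
 v(z) = sqrt(C1 + z^2)


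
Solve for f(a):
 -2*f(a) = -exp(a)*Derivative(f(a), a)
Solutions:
 f(a) = C1*exp(-2*exp(-a))


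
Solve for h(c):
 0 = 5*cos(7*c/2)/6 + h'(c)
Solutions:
 h(c) = C1 - 5*sin(7*c/2)/21


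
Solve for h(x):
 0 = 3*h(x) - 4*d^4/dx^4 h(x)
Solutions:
 h(x) = C1*exp(-sqrt(2)*3^(1/4)*x/2) + C2*exp(sqrt(2)*3^(1/4)*x/2) + C3*sin(sqrt(2)*3^(1/4)*x/2) + C4*cos(sqrt(2)*3^(1/4)*x/2)


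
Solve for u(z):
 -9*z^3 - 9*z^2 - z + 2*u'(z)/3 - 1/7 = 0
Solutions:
 u(z) = C1 + 27*z^4/8 + 9*z^3/2 + 3*z^2/4 + 3*z/14


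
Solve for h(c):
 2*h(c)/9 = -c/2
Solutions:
 h(c) = -9*c/4


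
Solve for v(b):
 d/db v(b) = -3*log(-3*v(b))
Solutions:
 Integral(1/(log(-_y) + log(3)), (_y, v(b)))/3 = C1 - b


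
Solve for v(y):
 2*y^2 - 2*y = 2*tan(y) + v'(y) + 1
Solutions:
 v(y) = C1 + 2*y^3/3 - y^2 - y + 2*log(cos(y))


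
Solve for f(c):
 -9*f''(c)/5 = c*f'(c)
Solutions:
 f(c) = C1 + C2*erf(sqrt(10)*c/6)


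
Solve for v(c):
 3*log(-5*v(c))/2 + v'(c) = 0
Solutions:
 2*Integral(1/(log(-_y) + log(5)), (_y, v(c)))/3 = C1 - c


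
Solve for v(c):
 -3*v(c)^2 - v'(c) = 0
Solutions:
 v(c) = 1/(C1 + 3*c)


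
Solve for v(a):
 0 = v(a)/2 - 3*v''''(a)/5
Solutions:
 v(a) = C1*exp(-5^(1/4)*6^(3/4)*a/6) + C2*exp(5^(1/4)*6^(3/4)*a/6) + C3*sin(5^(1/4)*6^(3/4)*a/6) + C4*cos(5^(1/4)*6^(3/4)*a/6)


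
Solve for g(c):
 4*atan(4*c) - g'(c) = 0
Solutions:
 g(c) = C1 + 4*c*atan(4*c) - log(16*c^2 + 1)/2


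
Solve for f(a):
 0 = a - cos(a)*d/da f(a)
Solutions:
 f(a) = C1 + Integral(a/cos(a), a)


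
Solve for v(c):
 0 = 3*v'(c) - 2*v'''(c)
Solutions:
 v(c) = C1 + C2*exp(-sqrt(6)*c/2) + C3*exp(sqrt(6)*c/2)


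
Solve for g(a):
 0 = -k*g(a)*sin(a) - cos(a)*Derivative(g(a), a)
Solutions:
 g(a) = C1*exp(k*log(cos(a)))


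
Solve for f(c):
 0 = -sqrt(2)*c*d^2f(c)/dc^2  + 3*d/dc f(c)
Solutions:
 f(c) = C1 + C2*c^(1 + 3*sqrt(2)/2)


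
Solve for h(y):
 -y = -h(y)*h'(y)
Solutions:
 h(y) = -sqrt(C1 + y^2)
 h(y) = sqrt(C1 + y^2)


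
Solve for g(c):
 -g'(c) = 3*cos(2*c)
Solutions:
 g(c) = C1 - 3*sin(2*c)/2


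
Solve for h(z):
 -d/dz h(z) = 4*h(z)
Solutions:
 h(z) = C1*exp(-4*z)


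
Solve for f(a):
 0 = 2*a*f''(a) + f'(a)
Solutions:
 f(a) = C1 + C2*sqrt(a)


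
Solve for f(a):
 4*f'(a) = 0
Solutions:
 f(a) = C1


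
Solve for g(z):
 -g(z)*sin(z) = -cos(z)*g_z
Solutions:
 g(z) = C1/cos(z)


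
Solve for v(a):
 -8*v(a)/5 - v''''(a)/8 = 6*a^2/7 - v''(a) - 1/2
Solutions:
 v(a) = C1*exp(-2*a*sqrt(1 - sqrt(5)/5)) + C2*exp(2*a*sqrt(1 - sqrt(5)/5)) + C3*exp(-2*a*sqrt(sqrt(5)/5 + 1)) + C4*exp(2*a*sqrt(sqrt(5)/5 + 1)) - 15*a^2/28 - 5/14


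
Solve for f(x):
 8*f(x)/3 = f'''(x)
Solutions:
 f(x) = C3*exp(2*3^(2/3)*x/3) + (C1*sin(3^(1/6)*x) + C2*cos(3^(1/6)*x))*exp(-3^(2/3)*x/3)


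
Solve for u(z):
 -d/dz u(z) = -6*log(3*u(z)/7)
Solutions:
 -Integral(1/(log(_y) - log(7) + log(3)), (_y, u(z)))/6 = C1 - z


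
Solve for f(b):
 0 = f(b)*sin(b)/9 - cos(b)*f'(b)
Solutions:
 f(b) = C1/cos(b)^(1/9)


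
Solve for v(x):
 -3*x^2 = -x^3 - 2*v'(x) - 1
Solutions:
 v(x) = C1 - x^4/8 + x^3/2 - x/2


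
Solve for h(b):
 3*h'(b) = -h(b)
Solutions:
 h(b) = C1*exp(-b/3)


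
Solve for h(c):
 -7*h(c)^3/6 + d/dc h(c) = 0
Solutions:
 h(c) = -sqrt(3)*sqrt(-1/(C1 + 7*c))
 h(c) = sqrt(3)*sqrt(-1/(C1 + 7*c))


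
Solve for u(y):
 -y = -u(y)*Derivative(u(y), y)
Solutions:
 u(y) = -sqrt(C1 + y^2)
 u(y) = sqrt(C1 + y^2)


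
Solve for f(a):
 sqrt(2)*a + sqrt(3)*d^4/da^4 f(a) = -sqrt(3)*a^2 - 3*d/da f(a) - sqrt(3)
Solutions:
 f(a) = C1 + C4*exp(-3^(1/6)*a) - sqrt(3)*a^3/9 - sqrt(2)*a^2/6 - sqrt(3)*a/3 + (C2*sin(3^(2/3)*a/2) + C3*cos(3^(2/3)*a/2))*exp(3^(1/6)*a/2)


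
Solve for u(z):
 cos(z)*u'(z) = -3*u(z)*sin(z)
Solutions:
 u(z) = C1*cos(z)^3


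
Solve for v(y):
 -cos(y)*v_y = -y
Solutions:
 v(y) = C1 + Integral(y/cos(y), y)


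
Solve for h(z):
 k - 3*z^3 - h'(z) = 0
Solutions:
 h(z) = C1 + k*z - 3*z^4/4


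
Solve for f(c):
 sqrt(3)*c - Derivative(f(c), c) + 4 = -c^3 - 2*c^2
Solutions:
 f(c) = C1 + c^4/4 + 2*c^3/3 + sqrt(3)*c^2/2 + 4*c


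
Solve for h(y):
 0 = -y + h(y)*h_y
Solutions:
 h(y) = -sqrt(C1 + y^2)
 h(y) = sqrt(C1 + y^2)


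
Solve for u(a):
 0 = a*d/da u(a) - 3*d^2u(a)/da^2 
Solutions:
 u(a) = C1 + C2*erfi(sqrt(6)*a/6)


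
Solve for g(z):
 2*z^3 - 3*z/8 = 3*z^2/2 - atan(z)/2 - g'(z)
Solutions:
 g(z) = C1 - z^4/2 + z^3/2 + 3*z^2/16 - z*atan(z)/2 + log(z^2 + 1)/4


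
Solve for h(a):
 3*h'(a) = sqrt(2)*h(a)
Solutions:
 h(a) = C1*exp(sqrt(2)*a/3)


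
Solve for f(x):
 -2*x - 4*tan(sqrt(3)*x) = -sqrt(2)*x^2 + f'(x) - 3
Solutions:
 f(x) = C1 + sqrt(2)*x^3/3 - x^2 + 3*x + 4*sqrt(3)*log(cos(sqrt(3)*x))/3


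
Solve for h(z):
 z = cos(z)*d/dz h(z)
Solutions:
 h(z) = C1 + Integral(z/cos(z), z)


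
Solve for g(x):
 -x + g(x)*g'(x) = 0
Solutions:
 g(x) = -sqrt(C1 + x^2)
 g(x) = sqrt(C1 + x^2)


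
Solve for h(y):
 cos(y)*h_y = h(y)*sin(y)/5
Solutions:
 h(y) = C1/cos(y)^(1/5)


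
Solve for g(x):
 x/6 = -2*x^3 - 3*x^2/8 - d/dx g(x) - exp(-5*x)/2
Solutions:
 g(x) = C1 - x^4/2 - x^3/8 - x^2/12 + exp(-5*x)/10


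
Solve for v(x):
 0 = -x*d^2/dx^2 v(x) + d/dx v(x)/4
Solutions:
 v(x) = C1 + C2*x^(5/4)


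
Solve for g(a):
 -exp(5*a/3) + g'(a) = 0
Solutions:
 g(a) = C1 + 3*exp(5*a/3)/5


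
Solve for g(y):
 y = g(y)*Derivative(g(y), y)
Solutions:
 g(y) = -sqrt(C1 + y^2)
 g(y) = sqrt(C1 + y^2)


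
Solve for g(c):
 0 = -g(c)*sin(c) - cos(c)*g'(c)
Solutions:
 g(c) = C1*cos(c)


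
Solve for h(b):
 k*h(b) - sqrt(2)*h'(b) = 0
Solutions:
 h(b) = C1*exp(sqrt(2)*b*k/2)


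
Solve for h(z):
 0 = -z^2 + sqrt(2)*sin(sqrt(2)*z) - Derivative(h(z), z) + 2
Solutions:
 h(z) = C1 - z^3/3 + 2*z - cos(sqrt(2)*z)


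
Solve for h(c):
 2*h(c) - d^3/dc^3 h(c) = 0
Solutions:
 h(c) = C3*exp(2^(1/3)*c) + (C1*sin(2^(1/3)*sqrt(3)*c/2) + C2*cos(2^(1/3)*sqrt(3)*c/2))*exp(-2^(1/3)*c/2)


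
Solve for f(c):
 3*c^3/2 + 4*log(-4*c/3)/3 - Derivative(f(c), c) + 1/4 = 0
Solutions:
 f(c) = C1 + 3*c^4/8 + 4*c*log(-c)/3 + c*(-16*log(3) - 13 + 32*log(2))/12


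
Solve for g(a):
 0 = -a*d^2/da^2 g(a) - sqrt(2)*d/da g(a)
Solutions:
 g(a) = C1 + C2*a^(1 - sqrt(2))


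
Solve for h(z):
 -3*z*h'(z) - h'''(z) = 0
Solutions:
 h(z) = C1 + Integral(C2*airyai(-3^(1/3)*z) + C3*airybi(-3^(1/3)*z), z)


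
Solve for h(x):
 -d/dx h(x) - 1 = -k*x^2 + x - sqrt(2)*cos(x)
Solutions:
 h(x) = C1 + k*x^3/3 - x^2/2 - x + sqrt(2)*sin(x)


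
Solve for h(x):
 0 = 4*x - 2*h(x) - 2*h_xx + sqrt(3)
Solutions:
 h(x) = C1*sin(x) + C2*cos(x) + 2*x + sqrt(3)/2


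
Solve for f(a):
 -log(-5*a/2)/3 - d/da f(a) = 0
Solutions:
 f(a) = C1 - a*log(-a)/3 + a*(-log(5) + log(2) + 1)/3


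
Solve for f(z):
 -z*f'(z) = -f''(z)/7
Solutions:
 f(z) = C1 + C2*erfi(sqrt(14)*z/2)


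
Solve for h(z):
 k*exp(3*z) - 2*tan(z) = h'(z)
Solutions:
 h(z) = C1 + k*exp(3*z)/3 + 2*log(cos(z))


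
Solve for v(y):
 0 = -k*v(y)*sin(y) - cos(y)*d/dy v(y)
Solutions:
 v(y) = C1*exp(k*log(cos(y)))


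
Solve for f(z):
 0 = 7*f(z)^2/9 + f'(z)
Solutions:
 f(z) = 9/(C1 + 7*z)


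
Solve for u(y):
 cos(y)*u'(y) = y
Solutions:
 u(y) = C1 + Integral(y/cos(y), y)


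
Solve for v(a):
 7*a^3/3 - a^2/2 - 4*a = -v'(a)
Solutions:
 v(a) = C1 - 7*a^4/12 + a^3/6 + 2*a^2


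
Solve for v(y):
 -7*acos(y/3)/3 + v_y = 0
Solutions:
 v(y) = C1 + 7*y*acos(y/3)/3 - 7*sqrt(9 - y^2)/3


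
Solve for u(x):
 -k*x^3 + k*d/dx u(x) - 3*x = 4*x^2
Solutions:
 u(x) = C1 + x^4/4 + 4*x^3/(3*k) + 3*x^2/(2*k)


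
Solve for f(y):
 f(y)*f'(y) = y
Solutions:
 f(y) = -sqrt(C1 + y^2)
 f(y) = sqrt(C1 + y^2)


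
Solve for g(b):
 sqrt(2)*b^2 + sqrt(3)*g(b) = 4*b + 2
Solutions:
 g(b) = -sqrt(6)*b^2/3 + 4*sqrt(3)*b/3 + 2*sqrt(3)/3


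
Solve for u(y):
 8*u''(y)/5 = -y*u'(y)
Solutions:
 u(y) = C1 + C2*erf(sqrt(5)*y/4)


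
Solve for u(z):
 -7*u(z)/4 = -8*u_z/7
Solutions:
 u(z) = C1*exp(49*z/32)


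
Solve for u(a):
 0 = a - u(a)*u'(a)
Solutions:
 u(a) = -sqrt(C1 + a^2)
 u(a) = sqrt(C1 + a^2)


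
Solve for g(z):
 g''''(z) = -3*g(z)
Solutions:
 g(z) = (C1*sin(sqrt(2)*3^(1/4)*z/2) + C2*cos(sqrt(2)*3^(1/4)*z/2))*exp(-sqrt(2)*3^(1/4)*z/2) + (C3*sin(sqrt(2)*3^(1/4)*z/2) + C4*cos(sqrt(2)*3^(1/4)*z/2))*exp(sqrt(2)*3^(1/4)*z/2)


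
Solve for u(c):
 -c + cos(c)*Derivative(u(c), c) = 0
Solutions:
 u(c) = C1 + Integral(c/cos(c), c)


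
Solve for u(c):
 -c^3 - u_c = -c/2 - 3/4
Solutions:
 u(c) = C1 - c^4/4 + c^2/4 + 3*c/4


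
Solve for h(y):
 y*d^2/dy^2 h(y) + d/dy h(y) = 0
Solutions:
 h(y) = C1 + C2*log(y)


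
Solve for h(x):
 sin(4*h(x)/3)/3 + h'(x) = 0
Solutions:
 x/3 + 3*log(cos(4*h(x)/3) - 1)/8 - 3*log(cos(4*h(x)/3) + 1)/8 = C1


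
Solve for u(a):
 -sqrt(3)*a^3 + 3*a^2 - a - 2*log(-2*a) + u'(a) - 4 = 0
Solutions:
 u(a) = C1 + sqrt(3)*a^4/4 - a^3 + a^2/2 + 2*a*log(-a) + 2*a*(log(2) + 1)


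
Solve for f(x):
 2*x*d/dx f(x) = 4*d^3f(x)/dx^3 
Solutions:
 f(x) = C1 + Integral(C2*airyai(2^(2/3)*x/2) + C3*airybi(2^(2/3)*x/2), x)


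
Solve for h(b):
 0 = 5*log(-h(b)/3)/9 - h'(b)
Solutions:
 -9*Integral(1/(log(-_y) - log(3)), (_y, h(b)))/5 = C1 - b


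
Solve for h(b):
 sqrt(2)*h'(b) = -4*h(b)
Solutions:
 h(b) = C1*exp(-2*sqrt(2)*b)


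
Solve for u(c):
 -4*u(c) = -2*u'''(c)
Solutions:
 u(c) = C3*exp(2^(1/3)*c) + (C1*sin(2^(1/3)*sqrt(3)*c/2) + C2*cos(2^(1/3)*sqrt(3)*c/2))*exp(-2^(1/3)*c/2)


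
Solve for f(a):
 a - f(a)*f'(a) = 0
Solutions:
 f(a) = -sqrt(C1 + a^2)
 f(a) = sqrt(C1 + a^2)


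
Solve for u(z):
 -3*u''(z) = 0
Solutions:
 u(z) = C1 + C2*z


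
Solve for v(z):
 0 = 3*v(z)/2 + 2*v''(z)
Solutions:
 v(z) = C1*sin(sqrt(3)*z/2) + C2*cos(sqrt(3)*z/2)


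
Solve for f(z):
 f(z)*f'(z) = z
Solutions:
 f(z) = -sqrt(C1 + z^2)
 f(z) = sqrt(C1 + z^2)


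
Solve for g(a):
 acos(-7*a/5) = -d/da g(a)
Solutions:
 g(a) = C1 - a*acos(-7*a/5) - sqrt(25 - 49*a^2)/7


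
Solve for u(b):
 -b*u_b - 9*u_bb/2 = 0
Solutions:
 u(b) = C1 + C2*erf(b/3)


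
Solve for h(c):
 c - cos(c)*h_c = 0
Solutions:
 h(c) = C1 + Integral(c/cos(c), c)


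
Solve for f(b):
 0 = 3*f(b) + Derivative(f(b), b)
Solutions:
 f(b) = C1*exp(-3*b)


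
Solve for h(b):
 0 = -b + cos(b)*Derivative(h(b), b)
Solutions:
 h(b) = C1 + Integral(b/cos(b), b)


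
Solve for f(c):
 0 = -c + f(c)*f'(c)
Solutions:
 f(c) = -sqrt(C1 + c^2)
 f(c) = sqrt(C1 + c^2)


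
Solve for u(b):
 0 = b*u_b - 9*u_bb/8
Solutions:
 u(b) = C1 + C2*erfi(2*b/3)


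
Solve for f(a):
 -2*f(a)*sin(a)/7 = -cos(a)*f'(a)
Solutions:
 f(a) = C1/cos(a)^(2/7)


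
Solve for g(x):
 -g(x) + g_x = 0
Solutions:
 g(x) = C1*exp(x)


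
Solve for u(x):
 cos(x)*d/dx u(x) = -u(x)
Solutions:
 u(x) = C1*sqrt(sin(x) - 1)/sqrt(sin(x) + 1)


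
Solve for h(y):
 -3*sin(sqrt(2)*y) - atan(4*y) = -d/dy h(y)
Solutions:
 h(y) = C1 + y*atan(4*y) - log(16*y^2 + 1)/8 - 3*sqrt(2)*cos(sqrt(2)*y)/2


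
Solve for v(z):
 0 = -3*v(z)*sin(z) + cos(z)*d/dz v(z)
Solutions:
 v(z) = C1/cos(z)^3


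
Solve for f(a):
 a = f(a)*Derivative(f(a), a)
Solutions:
 f(a) = -sqrt(C1 + a^2)
 f(a) = sqrt(C1 + a^2)


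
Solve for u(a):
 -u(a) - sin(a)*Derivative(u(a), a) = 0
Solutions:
 u(a) = C1*sqrt(cos(a) + 1)/sqrt(cos(a) - 1)


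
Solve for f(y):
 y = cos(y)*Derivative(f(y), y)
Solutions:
 f(y) = C1 + Integral(y/cos(y), y)


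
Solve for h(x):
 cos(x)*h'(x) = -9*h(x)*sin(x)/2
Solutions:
 h(x) = C1*cos(x)^(9/2)


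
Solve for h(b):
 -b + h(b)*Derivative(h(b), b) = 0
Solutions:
 h(b) = -sqrt(C1 + b^2)
 h(b) = sqrt(C1 + b^2)


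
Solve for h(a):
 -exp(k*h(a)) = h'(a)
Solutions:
 h(a) = Piecewise((log(1/(C1*k + a*k))/k, Ne(k, 0)), (nan, True))
 h(a) = Piecewise((C1 - a, Eq(k, 0)), (nan, True))


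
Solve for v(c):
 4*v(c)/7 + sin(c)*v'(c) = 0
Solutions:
 v(c) = C1*(cos(c) + 1)^(2/7)/(cos(c) - 1)^(2/7)


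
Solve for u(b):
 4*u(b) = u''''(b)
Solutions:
 u(b) = C1*exp(-sqrt(2)*b) + C2*exp(sqrt(2)*b) + C3*sin(sqrt(2)*b) + C4*cos(sqrt(2)*b)


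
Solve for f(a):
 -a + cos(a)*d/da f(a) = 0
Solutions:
 f(a) = C1 + Integral(a/cos(a), a)


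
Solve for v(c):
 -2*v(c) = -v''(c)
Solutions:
 v(c) = C1*exp(-sqrt(2)*c) + C2*exp(sqrt(2)*c)


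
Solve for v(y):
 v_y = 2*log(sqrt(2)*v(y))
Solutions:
 -Integral(1/(2*log(_y) + log(2)), (_y, v(y))) = C1 - y


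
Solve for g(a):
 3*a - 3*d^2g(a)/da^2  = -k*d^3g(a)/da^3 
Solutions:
 g(a) = C1 + C2*a + C3*exp(3*a/k) + a^3/6 + a^2*k/6


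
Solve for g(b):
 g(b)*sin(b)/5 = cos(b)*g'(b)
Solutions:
 g(b) = C1/cos(b)^(1/5)


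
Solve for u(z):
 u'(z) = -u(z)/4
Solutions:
 u(z) = C1*exp(-z/4)


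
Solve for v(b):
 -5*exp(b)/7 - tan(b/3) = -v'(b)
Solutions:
 v(b) = C1 + 5*exp(b)/7 - 3*log(cos(b/3))


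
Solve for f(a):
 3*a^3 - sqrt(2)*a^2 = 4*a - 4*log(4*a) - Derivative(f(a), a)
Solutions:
 f(a) = C1 - 3*a^4/4 + sqrt(2)*a^3/3 + 2*a^2 - 4*a*log(a) - a*log(256) + 4*a


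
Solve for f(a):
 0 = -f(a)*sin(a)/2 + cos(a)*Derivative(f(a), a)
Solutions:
 f(a) = C1/sqrt(cos(a))


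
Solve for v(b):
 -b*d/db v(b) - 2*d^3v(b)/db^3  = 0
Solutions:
 v(b) = C1 + Integral(C2*airyai(-2^(2/3)*b/2) + C3*airybi(-2^(2/3)*b/2), b)


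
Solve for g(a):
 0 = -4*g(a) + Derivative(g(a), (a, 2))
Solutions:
 g(a) = C1*exp(-2*a) + C2*exp(2*a)


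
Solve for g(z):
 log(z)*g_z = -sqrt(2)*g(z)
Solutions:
 g(z) = C1*exp(-sqrt(2)*li(z))


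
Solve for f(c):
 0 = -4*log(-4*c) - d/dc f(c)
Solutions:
 f(c) = C1 - 4*c*log(-c) + 4*c*(1 - 2*log(2))


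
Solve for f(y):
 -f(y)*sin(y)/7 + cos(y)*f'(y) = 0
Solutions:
 f(y) = C1/cos(y)^(1/7)


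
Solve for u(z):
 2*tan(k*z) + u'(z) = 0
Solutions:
 u(z) = C1 - 2*Piecewise((-log(cos(k*z))/k, Ne(k, 0)), (0, True))


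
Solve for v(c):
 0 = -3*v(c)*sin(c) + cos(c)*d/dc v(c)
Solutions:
 v(c) = C1/cos(c)^3


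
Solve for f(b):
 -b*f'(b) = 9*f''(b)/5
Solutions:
 f(b) = C1 + C2*erf(sqrt(10)*b/6)


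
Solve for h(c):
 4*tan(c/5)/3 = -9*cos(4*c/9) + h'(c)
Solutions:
 h(c) = C1 - 20*log(cos(c/5))/3 + 81*sin(4*c/9)/4


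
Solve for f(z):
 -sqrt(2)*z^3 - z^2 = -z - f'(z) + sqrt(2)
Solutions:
 f(z) = C1 + sqrt(2)*z^4/4 + z^3/3 - z^2/2 + sqrt(2)*z


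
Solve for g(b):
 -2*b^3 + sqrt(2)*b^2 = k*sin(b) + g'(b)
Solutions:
 g(b) = C1 - b^4/2 + sqrt(2)*b^3/3 + k*cos(b)


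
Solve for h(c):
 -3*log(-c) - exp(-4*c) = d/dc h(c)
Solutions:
 h(c) = C1 - 3*c*log(-c) + 3*c + exp(-4*c)/4


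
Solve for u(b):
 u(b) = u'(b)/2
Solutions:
 u(b) = C1*exp(2*b)


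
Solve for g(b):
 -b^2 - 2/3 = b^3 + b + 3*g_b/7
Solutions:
 g(b) = C1 - 7*b^4/12 - 7*b^3/9 - 7*b^2/6 - 14*b/9


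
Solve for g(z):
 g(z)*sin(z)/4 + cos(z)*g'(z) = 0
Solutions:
 g(z) = C1*cos(z)^(1/4)


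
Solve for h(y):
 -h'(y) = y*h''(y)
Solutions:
 h(y) = C1 + C2*log(y)


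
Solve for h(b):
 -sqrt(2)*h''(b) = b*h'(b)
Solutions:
 h(b) = C1 + C2*erf(2^(1/4)*b/2)


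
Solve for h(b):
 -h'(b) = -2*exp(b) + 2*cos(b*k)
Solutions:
 h(b) = C1 + 2*exp(b) - 2*sin(b*k)/k


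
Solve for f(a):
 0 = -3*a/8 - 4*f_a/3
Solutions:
 f(a) = C1 - 9*a^2/64


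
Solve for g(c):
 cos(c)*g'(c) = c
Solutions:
 g(c) = C1 + Integral(c/cos(c), c)


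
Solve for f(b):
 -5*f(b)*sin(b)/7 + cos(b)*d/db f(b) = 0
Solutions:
 f(b) = C1/cos(b)^(5/7)


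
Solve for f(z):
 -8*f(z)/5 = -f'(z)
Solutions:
 f(z) = C1*exp(8*z/5)


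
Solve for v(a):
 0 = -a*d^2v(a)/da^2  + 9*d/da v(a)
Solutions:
 v(a) = C1 + C2*a^10


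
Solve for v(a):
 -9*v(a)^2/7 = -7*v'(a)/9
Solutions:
 v(a) = -49/(C1 + 81*a)


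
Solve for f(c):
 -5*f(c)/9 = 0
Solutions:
 f(c) = 0


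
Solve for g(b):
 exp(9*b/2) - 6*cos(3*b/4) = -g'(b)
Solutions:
 g(b) = C1 - 2*exp(9*b/2)/9 + 8*sin(3*b/4)


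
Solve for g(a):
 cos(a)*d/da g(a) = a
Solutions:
 g(a) = C1 + Integral(a/cos(a), a)


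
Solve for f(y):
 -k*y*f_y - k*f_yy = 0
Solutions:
 f(y) = C1 + C2*erf(sqrt(2)*y/2)


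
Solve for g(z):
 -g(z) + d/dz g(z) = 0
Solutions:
 g(z) = C1*exp(z)


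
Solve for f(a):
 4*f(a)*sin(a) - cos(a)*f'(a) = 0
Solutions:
 f(a) = C1/cos(a)^4
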